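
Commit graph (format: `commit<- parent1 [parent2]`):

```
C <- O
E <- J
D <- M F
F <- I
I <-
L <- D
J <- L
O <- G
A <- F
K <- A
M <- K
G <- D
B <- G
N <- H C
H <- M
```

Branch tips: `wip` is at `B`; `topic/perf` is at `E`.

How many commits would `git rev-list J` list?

8

Walking parent pointers from J: reachable set = {A, D, F, I, J, K, L, M}.
That is 8 commits.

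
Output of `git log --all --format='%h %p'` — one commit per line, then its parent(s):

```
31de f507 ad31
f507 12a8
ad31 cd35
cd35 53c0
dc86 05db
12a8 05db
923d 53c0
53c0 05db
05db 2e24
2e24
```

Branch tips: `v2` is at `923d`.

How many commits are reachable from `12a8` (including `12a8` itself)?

3

Walking parent pointers from 12a8: reachable set = {05db, 12a8, 2e24}.
That is 3 commits.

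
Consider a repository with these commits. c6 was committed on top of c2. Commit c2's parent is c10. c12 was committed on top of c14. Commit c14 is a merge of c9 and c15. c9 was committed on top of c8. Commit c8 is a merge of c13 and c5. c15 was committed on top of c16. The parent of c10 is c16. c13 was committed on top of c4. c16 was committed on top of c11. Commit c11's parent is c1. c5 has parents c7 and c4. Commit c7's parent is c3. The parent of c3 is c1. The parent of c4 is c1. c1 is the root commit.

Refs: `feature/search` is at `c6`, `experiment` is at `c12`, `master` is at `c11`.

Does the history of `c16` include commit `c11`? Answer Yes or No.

Yes

Ancestors of c16 (commits reachable by following parents): {c1, c11, c16}.
c11 is in that set, so it is an ancestor of c16.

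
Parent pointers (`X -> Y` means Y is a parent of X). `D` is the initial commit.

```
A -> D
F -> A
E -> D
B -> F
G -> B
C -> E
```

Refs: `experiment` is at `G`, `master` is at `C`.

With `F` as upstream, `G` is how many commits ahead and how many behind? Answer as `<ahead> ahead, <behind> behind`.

2 ahead, 0 behind

Reachable from G: {A, B, D, F, G}.
Reachable from F: {A, D, F}.
Only in G's history (ahead): {B, G} — 2.
Only in F's history (behind): {} — 0.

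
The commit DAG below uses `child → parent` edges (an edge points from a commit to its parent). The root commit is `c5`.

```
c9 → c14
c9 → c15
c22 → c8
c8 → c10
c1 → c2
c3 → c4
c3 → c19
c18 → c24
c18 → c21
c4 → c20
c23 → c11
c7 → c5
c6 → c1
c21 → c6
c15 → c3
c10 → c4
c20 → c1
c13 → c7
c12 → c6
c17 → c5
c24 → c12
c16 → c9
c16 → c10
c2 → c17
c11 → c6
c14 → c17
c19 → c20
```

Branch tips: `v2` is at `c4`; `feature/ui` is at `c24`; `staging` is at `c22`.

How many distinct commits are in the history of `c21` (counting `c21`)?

Walking parent pointers from c21: reachable set = {c1, c17, c2, c21, c5, c6}.
That is 6 commits.

6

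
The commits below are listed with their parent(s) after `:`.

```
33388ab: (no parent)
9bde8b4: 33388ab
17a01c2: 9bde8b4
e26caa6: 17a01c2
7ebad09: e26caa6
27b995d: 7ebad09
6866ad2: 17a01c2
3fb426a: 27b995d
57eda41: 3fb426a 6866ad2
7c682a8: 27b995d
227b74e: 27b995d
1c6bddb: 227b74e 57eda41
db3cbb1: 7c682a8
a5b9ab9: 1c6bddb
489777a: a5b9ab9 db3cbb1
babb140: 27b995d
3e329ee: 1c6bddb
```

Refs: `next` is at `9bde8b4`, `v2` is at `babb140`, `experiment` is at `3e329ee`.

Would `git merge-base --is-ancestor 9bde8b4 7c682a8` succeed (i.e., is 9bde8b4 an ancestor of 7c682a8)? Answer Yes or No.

Yes

Ancestors of 7c682a8 (commits reachable by following parents): {17a01c2, 27b995d, 33388ab, 7c682a8, 7ebad09, 9bde8b4, e26caa6}.
9bde8b4 is in that set, so it is an ancestor of 7c682a8.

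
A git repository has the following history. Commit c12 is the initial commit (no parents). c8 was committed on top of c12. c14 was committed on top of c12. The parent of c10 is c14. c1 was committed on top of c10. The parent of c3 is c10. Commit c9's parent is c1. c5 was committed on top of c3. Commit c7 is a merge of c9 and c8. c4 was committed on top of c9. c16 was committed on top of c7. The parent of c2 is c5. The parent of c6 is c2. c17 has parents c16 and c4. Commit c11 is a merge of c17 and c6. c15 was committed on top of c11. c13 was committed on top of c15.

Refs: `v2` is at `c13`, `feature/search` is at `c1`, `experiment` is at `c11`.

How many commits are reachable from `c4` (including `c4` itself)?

Walking parent pointers from c4: reachable set = {c1, c10, c12, c14, c4, c9}.
That is 6 commits.

6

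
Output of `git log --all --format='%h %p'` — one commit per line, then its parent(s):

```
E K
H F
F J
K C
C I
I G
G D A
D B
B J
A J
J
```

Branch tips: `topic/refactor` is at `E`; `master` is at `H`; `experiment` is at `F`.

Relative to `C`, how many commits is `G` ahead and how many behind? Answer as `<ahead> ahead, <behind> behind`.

Reachable from G: {A, B, D, G, J}.
Reachable from C: {A, B, C, D, G, I, J}.
Only in G's history (ahead): {} — 0.
Only in C's history (behind): {C, I} — 2.

0 ahead, 2 behind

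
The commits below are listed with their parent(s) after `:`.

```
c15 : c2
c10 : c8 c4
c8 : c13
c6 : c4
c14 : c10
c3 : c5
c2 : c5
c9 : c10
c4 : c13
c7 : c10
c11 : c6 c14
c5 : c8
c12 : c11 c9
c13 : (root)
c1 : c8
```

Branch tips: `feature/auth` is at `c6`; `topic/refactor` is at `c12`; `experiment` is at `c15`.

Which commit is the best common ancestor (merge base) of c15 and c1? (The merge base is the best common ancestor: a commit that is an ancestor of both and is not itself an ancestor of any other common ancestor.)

Ancestors of c15: {c13, c15, c2, c5, c8}.
Ancestors of c1: {c1, c13, c8}.
Common ancestors: {c13, c8}.
Among these, c8 is not an ancestor of any other common ancestor — it is the merge base.

c8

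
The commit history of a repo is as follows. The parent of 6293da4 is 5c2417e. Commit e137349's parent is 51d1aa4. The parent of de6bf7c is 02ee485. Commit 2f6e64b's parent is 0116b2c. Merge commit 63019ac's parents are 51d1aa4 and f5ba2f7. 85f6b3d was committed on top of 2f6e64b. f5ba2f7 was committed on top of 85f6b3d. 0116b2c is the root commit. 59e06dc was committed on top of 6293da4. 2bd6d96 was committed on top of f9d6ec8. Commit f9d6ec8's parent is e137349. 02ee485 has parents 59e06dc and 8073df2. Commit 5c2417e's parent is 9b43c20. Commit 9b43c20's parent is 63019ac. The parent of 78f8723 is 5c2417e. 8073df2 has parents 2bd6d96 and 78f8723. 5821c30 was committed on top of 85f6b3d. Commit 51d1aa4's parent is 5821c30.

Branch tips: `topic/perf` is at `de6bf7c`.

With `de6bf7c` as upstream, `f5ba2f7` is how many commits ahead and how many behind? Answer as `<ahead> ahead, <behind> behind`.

0 ahead, 14 behind

Reachable from f5ba2f7: {0116b2c, 2f6e64b, 85f6b3d, f5ba2f7}.
Reachable from de6bf7c: {0116b2c, 02ee485, 2bd6d96, 2f6e64b, 51d1aa4, 5821c30, 59e06dc, 5c2417e, 6293da4, 63019ac, 78f8723, 8073df2, 85f6b3d, 9b43c20, de6bf7c, e137349, f5ba2f7, f9d6ec8}.
Only in f5ba2f7's history (ahead): {} — 0.
Only in de6bf7c's history (behind): {02ee485, 2bd6d96, 51d1aa4, 5821c30, 59e06dc, 5c2417e, 6293da4, 63019ac, 78f8723, 8073df2, 9b43c20, de6bf7c, e137349, f9d6ec8} — 14.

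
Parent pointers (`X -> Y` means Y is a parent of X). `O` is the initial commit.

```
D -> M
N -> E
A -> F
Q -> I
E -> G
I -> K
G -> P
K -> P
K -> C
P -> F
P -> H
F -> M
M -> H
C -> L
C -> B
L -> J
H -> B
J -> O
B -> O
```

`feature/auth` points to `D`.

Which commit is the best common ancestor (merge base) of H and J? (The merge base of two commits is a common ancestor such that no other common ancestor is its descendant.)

Ancestors of H: {B, H, O}.
Ancestors of J: {J, O}.
Common ancestors: {O}.
The only common ancestor is O, so it is the merge base.

O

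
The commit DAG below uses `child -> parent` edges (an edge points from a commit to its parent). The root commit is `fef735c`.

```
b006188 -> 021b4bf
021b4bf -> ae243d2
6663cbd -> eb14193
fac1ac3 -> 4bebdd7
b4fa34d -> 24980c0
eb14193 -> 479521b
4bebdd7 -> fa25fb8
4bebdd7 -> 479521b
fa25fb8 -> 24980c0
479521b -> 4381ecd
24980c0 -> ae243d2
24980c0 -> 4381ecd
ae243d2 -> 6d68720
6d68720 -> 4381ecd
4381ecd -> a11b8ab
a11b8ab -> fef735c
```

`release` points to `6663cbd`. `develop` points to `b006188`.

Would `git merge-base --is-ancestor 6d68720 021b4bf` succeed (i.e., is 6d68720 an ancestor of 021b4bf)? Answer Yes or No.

Yes

Ancestors of 021b4bf (commits reachable by following parents): {021b4bf, 4381ecd, 6d68720, a11b8ab, ae243d2, fef735c}.
6d68720 is in that set, so it is an ancestor of 021b4bf.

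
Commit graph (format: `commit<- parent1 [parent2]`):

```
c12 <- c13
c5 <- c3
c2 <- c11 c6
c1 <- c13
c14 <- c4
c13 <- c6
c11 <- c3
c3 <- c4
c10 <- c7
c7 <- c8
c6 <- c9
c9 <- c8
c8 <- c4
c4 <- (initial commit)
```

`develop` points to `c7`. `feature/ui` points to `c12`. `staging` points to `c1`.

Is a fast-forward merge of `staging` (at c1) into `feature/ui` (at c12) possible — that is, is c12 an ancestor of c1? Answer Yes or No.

A fast-forward from c12 to c1 is possible iff c12 is an ancestor of c1.
Ancestors of c1: {c1, c13, c4, c6, c8, c9}.
c12 is not among them, so fast-forward is not possible.

No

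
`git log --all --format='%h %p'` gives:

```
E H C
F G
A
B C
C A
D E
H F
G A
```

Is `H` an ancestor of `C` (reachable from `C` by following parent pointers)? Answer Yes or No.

No

Ancestors of C: {A, C}.
H is not in that set, so it is not an ancestor of C.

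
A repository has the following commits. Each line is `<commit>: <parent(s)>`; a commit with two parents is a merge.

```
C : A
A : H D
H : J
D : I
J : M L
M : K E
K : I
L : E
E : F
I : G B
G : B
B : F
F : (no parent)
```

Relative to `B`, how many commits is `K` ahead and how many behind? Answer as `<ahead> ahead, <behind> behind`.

Reachable from K: {B, F, G, I, K}.
Reachable from B: {B, F}.
Only in K's history (ahead): {G, I, K} — 3.
Only in B's history (behind): {} — 0.

3 ahead, 0 behind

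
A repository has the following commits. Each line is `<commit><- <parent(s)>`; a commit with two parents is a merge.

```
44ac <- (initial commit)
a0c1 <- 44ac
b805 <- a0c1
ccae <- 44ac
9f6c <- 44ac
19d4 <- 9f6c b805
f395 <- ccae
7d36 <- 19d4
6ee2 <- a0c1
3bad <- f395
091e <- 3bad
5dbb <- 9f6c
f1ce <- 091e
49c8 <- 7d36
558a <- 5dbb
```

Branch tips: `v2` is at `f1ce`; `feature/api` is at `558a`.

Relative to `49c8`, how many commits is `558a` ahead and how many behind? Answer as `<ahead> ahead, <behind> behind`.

Reachable from 558a: {44ac, 558a, 5dbb, 9f6c}.
Reachable from 49c8: {19d4, 44ac, 49c8, 7d36, 9f6c, a0c1, b805}.
Only in 558a's history (ahead): {558a, 5dbb} — 2.
Only in 49c8's history (behind): {19d4, 49c8, 7d36, a0c1, b805} — 5.

2 ahead, 5 behind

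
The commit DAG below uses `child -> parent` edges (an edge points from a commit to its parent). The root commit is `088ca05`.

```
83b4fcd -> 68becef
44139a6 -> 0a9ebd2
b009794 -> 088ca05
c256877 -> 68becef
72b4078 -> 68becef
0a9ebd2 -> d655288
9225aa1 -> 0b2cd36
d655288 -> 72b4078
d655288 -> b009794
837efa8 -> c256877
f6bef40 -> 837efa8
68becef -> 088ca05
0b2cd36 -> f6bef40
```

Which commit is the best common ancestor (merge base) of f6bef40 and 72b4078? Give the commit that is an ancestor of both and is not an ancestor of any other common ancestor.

68becef

Ancestors of f6bef40: {088ca05, 68becef, 837efa8, c256877, f6bef40}.
Ancestors of 72b4078: {088ca05, 68becef, 72b4078}.
Common ancestors: {088ca05, 68becef}.
Among these, 68becef is not an ancestor of any other common ancestor — it is the merge base.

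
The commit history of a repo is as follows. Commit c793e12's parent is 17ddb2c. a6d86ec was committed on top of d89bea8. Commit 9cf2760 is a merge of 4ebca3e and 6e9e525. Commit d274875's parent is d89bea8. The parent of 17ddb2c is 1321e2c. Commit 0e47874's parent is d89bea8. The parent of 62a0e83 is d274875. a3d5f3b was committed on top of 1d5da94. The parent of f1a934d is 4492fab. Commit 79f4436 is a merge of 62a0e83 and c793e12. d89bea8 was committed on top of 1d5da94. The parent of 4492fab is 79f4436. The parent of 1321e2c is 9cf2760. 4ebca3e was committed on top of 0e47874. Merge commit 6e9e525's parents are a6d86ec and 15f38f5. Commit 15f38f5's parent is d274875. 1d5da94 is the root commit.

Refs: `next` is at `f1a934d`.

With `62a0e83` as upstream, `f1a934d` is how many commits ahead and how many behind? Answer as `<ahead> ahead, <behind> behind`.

12 ahead, 0 behind

Reachable from f1a934d: {0e47874, 1321e2c, 15f38f5, 17ddb2c, 1d5da94, 4492fab, 4ebca3e, 62a0e83, 6e9e525, 79f4436, 9cf2760, a6d86ec, c793e12, d274875, d89bea8, f1a934d}.
Reachable from 62a0e83: {1d5da94, 62a0e83, d274875, d89bea8}.
Only in f1a934d's history (ahead): {0e47874, 1321e2c, 15f38f5, 17ddb2c, 4492fab, 4ebca3e, 6e9e525, 79f4436, 9cf2760, a6d86ec, c793e12, f1a934d} — 12.
Only in 62a0e83's history (behind): {} — 0.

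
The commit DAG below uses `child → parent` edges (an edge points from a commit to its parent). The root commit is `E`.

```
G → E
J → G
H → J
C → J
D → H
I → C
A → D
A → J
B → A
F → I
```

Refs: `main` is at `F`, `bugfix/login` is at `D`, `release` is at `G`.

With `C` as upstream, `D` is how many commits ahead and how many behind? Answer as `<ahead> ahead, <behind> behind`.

2 ahead, 1 behind

Reachable from D: {D, E, G, H, J}.
Reachable from C: {C, E, G, J}.
Only in D's history (ahead): {D, H} — 2.
Only in C's history (behind): {C} — 1.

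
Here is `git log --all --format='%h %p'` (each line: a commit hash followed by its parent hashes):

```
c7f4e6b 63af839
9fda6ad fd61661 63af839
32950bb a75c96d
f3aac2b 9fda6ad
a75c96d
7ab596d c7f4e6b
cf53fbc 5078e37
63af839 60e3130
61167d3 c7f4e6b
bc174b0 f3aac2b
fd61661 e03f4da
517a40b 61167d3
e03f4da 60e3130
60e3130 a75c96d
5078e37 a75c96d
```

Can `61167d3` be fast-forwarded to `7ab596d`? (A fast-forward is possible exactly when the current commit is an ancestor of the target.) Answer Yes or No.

No

A fast-forward from 61167d3 to 7ab596d is possible iff 61167d3 is an ancestor of 7ab596d.
Ancestors of 7ab596d: {60e3130, 63af839, 7ab596d, a75c96d, c7f4e6b}.
61167d3 is not among them, so fast-forward is not possible.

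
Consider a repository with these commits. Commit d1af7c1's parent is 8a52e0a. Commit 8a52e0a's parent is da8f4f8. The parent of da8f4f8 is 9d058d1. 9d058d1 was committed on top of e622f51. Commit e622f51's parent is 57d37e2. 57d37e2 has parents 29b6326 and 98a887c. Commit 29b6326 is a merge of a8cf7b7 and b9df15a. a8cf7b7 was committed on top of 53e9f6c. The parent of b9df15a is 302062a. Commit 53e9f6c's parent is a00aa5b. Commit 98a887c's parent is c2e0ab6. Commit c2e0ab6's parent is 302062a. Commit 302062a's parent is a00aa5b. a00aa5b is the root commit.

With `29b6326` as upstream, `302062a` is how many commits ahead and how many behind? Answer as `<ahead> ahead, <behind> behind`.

Reachable from 302062a: {302062a, a00aa5b}.
Reachable from 29b6326: {29b6326, 302062a, 53e9f6c, a00aa5b, a8cf7b7, b9df15a}.
Only in 302062a's history (ahead): {} — 0.
Only in 29b6326's history (behind): {29b6326, 53e9f6c, a8cf7b7, b9df15a} — 4.

0 ahead, 4 behind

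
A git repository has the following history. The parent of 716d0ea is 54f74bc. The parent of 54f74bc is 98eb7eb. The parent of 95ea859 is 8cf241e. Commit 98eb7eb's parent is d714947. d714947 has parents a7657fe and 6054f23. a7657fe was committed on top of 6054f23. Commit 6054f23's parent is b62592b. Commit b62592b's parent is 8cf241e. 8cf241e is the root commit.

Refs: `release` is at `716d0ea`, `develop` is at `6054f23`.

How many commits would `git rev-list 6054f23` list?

Walking parent pointers from 6054f23: reachable set = {6054f23, 8cf241e, b62592b}.
That is 3 commits.

3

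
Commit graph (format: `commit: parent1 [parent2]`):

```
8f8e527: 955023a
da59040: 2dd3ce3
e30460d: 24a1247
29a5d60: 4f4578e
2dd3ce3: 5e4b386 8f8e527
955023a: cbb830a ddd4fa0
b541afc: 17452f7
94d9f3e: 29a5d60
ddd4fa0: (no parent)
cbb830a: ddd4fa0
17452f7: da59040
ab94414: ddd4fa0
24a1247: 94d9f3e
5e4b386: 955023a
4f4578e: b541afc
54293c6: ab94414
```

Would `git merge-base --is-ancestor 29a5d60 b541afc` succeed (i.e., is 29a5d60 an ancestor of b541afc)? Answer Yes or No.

Ancestors of b541afc: {17452f7, 2dd3ce3, 5e4b386, 8f8e527, 955023a, b541afc, cbb830a, da59040, ddd4fa0}.
29a5d60 is not in that set, so it is not an ancestor of b541afc.

No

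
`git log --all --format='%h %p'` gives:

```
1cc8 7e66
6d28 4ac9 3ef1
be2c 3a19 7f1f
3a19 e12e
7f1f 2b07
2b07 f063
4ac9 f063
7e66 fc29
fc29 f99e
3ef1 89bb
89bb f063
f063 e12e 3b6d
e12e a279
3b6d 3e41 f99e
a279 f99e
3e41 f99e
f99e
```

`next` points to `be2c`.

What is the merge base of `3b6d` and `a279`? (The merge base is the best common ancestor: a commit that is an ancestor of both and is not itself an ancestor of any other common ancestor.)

Ancestors of 3b6d: {3b6d, 3e41, f99e}.
Ancestors of a279: {a279, f99e}.
Common ancestors: {f99e}.
The only common ancestor is f99e, so it is the merge base.

f99e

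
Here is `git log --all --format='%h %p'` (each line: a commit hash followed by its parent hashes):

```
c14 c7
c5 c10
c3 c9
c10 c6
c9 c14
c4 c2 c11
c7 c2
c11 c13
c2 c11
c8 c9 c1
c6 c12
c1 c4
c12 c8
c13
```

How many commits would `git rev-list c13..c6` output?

10

Reachable from c6: {c1, c11, c12, c13, c14, c2, c4, c6, c7, c8, c9}.
Reachable from c13: {c13}.
In c6's history but not c13's: {c1, c11, c12, c14, c2, c4, c6, c7, c8, c9} — 10 commits.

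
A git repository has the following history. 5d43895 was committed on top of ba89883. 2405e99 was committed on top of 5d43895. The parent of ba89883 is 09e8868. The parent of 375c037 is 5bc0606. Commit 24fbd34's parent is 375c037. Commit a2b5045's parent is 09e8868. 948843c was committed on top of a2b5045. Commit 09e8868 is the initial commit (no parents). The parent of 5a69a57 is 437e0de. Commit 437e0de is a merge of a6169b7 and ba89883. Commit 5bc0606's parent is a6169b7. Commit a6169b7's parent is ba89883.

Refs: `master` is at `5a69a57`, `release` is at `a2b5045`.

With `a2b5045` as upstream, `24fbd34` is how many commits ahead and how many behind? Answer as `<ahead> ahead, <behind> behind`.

Reachable from 24fbd34: {09e8868, 24fbd34, 375c037, 5bc0606, a6169b7, ba89883}.
Reachable from a2b5045: {09e8868, a2b5045}.
Only in 24fbd34's history (ahead): {24fbd34, 375c037, 5bc0606, a6169b7, ba89883} — 5.
Only in a2b5045's history (behind): {a2b5045} — 1.

5 ahead, 1 behind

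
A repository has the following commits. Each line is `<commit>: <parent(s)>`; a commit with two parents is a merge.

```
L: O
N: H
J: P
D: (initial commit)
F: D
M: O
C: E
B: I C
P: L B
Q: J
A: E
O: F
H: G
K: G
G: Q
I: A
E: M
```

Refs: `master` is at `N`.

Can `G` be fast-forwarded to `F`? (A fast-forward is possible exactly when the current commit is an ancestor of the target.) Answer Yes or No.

A fast-forward from G to F is possible iff G is an ancestor of F.
Ancestors of F: {D, F}.
G is not among them, so fast-forward is not possible.

No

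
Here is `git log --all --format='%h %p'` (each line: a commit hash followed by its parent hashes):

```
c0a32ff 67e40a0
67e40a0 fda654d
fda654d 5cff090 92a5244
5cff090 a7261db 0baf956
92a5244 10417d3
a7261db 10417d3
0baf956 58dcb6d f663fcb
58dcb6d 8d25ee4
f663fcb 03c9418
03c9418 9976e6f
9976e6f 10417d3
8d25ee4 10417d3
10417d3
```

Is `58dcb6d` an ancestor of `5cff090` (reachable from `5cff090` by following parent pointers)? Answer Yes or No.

Ancestors of 5cff090 (commits reachable by following parents): {03c9418, 0baf956, 10417d3, 58dcb6d, 5cff090, 8d25ee4, 9976e6f, a7261db, f663fcb}.
58dcb6d is in that set, so it is an ancestor of 5cff090.

Yes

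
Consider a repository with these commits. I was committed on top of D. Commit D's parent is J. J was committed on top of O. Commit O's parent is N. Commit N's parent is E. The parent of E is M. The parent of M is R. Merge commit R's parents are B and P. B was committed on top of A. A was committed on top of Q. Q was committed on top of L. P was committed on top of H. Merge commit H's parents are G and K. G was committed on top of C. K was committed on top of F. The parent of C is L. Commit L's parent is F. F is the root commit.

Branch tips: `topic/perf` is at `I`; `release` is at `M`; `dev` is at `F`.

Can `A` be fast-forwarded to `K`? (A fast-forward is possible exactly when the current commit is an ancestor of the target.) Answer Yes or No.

No

A fast-forward from A to K is possible iff A is an ancestor of K.
Ancestors of K: {F, K}.
A is not among them, so fast-forward is not possible.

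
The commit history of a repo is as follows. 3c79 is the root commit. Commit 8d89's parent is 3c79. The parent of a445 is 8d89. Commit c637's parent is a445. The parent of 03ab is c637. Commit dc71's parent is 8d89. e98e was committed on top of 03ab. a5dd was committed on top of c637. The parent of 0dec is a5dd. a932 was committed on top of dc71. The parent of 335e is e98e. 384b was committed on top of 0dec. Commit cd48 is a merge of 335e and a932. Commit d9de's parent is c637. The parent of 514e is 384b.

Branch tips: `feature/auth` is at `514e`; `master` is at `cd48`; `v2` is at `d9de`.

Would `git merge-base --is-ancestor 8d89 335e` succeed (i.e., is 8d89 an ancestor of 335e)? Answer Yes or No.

Yes

Ancestors of 335e (commits reachable by following parents): {03ab, 335e, 3c79, 8d89, a445, c637, e98e}.
8d89 is in that set, so it is an ancestor of 335e.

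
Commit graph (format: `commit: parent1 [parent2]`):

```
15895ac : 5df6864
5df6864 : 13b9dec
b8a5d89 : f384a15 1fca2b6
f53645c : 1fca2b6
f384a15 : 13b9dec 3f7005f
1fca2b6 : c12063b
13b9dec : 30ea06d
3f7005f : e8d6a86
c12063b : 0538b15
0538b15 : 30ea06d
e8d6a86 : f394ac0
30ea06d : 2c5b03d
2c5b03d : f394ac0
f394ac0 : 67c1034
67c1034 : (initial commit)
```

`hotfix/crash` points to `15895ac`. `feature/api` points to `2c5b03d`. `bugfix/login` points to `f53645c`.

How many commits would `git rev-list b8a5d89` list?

Walking parent pointers from b8a5d89: reachable set = {0538b15, 13b9dec, 1fca2b6, 2c5b03d, 30ea06d, 3f7005f, 67c1034, b8a5d89, c12063b, e8d6a86, f384a15, f394ac0}.
That is 12 commits.

12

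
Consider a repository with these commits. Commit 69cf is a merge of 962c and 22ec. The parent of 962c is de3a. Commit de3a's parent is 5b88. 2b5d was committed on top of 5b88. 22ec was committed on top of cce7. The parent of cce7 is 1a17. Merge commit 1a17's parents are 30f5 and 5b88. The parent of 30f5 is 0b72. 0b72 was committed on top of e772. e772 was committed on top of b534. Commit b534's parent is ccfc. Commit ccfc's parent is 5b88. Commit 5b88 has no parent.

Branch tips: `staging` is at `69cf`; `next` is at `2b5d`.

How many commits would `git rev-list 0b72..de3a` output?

1

Reachable from de3a: {5b88, de3a}.
Reachable from 0b72: {0b72, 5b88, b534, ccfc, e772}.
In de3a's history but not 0b72's: {de3a} — 1 commit.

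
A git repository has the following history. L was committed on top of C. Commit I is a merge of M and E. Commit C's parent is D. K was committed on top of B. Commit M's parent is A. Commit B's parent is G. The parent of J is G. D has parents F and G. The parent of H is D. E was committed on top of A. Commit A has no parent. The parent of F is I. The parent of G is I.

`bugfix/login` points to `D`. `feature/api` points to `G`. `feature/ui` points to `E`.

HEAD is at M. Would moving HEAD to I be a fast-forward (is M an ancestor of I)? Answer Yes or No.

Yes

A fast-forward from M to I is possible iff M is an ancestor of I.
Ancestors of I: {A, E, I, M}.
M is among them, so fast-forward is possible.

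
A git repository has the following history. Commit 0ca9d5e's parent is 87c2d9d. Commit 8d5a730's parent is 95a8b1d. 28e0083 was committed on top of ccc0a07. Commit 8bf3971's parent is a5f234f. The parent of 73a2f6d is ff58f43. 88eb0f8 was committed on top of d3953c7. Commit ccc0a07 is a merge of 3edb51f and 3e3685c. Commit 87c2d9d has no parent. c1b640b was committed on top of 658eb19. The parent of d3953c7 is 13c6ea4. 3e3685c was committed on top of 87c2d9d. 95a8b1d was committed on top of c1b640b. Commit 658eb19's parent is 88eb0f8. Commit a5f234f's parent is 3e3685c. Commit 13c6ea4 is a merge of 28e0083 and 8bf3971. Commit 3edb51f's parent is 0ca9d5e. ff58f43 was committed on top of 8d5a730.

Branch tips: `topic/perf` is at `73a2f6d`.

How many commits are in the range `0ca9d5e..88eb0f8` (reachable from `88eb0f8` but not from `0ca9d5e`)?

Reachable from 88eb0f8: {0ca9d5e, 13c6ea4, 28e0083, 3e3685c, 3edb51f, 87c2d9d, 88eb0f8, 8bf3971, a5f234f, ccc0a07, d3953c7}.
Reachable from 0ca9d5e: {0ca9d5e, 87c2d9d}.
In 88eb0f8's history but not 0ca9d5e's: {13c6ea4, 28e0083, 3e3685c, 3edb51f, 88eb0f8, 8bf3971, a5f234f, ccc0a07, d3953c7} — 9 commits.

9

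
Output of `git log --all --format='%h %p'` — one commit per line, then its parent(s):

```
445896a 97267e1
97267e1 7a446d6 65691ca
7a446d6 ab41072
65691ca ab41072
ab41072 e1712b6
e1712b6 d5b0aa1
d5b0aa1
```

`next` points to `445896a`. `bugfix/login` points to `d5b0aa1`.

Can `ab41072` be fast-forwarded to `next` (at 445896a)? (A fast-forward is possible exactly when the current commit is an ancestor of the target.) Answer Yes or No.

A fast-forward from ab41072 to 445896a is possible iff ab41072 is an ancestor of 445896a.
Ancestors of 445896a: {445896a, 65691ca, 7a446d6, 97267e1, ab41072, d5b0aa1, e1712b6}.
ab41072 is among them, so fast-forward is possible.

Yes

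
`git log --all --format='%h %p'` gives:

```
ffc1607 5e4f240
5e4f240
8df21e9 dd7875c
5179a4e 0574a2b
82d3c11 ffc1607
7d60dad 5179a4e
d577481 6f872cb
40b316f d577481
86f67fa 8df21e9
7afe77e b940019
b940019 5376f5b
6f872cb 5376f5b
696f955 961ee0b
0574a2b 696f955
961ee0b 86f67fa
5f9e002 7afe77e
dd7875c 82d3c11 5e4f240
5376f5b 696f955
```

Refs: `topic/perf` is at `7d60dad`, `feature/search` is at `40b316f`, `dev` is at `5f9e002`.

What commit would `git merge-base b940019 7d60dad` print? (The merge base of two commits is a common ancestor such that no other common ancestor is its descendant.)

Ancestors of b940019: {5376f5b, 5e4f240, 696f955, 82d3c11, 86f67fa, 8df21e9, 961ee0b, b940019, dd7875c, ffc1607}.
Ancestors of 7d60dad: {0574a2b, 5179a4e, 5e4f240, 696f955, 7d60dad, 82d3c11, 86f67fa, 8df21e9, 961ee0b, dd7875c, ffc1607}.
Common ancestors: {5e4f240, 696f955, 82d3c11, 86f67fa, 8df21e9, 961ee0b, dd7875c, ffc1607}.
Among these, 696f955 is not an ancestor of any other common ancestor — it is the merge base.

696f955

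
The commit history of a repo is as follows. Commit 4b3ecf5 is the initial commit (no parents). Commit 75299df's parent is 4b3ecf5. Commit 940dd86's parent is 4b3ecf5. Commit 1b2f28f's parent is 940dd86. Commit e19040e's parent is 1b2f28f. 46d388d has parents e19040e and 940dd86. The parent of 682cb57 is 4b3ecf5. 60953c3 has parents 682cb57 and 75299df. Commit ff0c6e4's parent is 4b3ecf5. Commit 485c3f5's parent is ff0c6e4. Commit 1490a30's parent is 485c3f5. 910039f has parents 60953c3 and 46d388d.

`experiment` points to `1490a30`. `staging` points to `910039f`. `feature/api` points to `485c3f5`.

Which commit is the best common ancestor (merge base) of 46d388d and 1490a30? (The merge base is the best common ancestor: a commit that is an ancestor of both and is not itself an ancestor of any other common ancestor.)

4b3ecf5

Ancestors of 46d388d: {1b2f28f, 46d388d, 4b3ecf5, 940dd86, e19040e}.
Ancestors of 1490a30: {1490a30, 485c3f5, 4b3ecf5, ff0c6e4}.
Common ancestors: {4b3ecf5}.
The only common ancestor is 4b3ecf5, so it is the merge base.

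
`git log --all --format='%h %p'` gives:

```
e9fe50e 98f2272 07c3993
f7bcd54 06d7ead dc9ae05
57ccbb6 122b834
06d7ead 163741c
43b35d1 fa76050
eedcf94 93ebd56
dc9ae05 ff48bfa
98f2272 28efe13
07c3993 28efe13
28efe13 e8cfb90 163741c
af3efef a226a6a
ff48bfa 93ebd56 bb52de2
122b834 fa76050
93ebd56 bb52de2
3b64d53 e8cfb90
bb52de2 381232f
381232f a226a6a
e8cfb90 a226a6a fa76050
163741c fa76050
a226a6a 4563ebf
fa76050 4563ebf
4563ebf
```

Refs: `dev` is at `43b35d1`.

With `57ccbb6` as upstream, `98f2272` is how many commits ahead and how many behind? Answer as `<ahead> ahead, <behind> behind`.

Reachable from 98f2272: {163741c, 28efe13, 4563ebf, 98f2272, a226a6a, e8cfb90, fa76050}.
Reachable from 57ccbb6: {122b834, 4563ebf, 57ccbb6, fa76050}.
Only in 98f2272's history (ahead): {163741c, 28efe13, 98f2272, a226a6a, e8cfb90} — 5.
Only in 57ccbb6's history (behind): {122b834, 57ccbb6} — 2.

5 ahead, 2 behind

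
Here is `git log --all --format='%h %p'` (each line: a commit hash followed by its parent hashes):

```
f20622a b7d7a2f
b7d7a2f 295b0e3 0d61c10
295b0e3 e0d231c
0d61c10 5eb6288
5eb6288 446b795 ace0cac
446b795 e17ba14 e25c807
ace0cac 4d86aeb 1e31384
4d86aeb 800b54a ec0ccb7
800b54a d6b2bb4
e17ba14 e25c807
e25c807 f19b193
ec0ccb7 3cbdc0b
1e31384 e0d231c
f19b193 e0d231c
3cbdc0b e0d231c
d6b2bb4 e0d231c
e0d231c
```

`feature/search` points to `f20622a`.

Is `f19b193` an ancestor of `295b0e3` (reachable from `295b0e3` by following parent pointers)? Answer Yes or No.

No

Ancestors of 295b0e3: {295b0e3, e0d231c}.
f19b193 is not in that set, so it is not an ancestor of 295b0e3.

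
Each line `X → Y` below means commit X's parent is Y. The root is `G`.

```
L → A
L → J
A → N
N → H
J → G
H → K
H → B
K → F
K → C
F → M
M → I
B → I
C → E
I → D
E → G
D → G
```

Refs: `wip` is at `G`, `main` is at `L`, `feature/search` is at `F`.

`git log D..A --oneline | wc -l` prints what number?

Reachable from A: {A, B, C, D, E, F, G, H, I, K, M, N}.
Reachable from D: {D, G}.
In A's history but not D's: {A, B, C, E, F, H, I, K, M, N} — 10 commits.

10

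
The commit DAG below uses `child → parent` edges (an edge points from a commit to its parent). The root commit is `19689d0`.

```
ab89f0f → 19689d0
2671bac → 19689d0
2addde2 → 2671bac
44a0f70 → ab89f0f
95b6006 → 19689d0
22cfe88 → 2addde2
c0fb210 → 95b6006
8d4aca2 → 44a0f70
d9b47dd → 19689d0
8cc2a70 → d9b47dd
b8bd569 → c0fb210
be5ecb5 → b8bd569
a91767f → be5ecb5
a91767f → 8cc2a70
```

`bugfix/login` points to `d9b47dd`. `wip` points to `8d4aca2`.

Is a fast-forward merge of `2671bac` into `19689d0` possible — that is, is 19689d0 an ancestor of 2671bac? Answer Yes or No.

A fast-forward from 19689d0 to 2671bac is possible iff 19689d0 is an ancestor of 2671bac.
Ancestors of 2671bac: {19689d0, 2671bac}.
19689d0 is among them, so fast-forward is possible.

Yes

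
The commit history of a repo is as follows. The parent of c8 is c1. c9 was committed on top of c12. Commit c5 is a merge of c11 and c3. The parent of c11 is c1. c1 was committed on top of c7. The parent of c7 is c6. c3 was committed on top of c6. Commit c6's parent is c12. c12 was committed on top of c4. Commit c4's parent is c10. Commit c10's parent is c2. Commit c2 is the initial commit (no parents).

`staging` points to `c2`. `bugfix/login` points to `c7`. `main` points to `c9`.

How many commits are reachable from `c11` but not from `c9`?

Reachable from c11: {c1, c10, c11, c12, c2, c4, c6, c7}.
Reachable from c9: {c10, c12, c2, c4, c9}.
In c11's history but not c9's: {c1, c11, c6, c7} — 4 commits.

4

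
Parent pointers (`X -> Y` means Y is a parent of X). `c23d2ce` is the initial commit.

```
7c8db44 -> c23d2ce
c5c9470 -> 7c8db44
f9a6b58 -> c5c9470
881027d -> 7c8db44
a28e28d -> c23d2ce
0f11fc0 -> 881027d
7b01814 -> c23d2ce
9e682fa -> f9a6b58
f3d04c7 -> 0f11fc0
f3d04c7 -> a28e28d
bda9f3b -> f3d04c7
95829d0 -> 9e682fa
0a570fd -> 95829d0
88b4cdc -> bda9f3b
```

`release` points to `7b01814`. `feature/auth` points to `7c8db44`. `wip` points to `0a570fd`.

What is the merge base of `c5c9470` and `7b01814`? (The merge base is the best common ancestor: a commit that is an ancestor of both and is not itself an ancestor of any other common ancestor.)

c23d2ce

Ancestors of c5c9470: {7c8db44, c23d2ce, c5c9470}.
Ancestors of 7b01814: {7b01814, c23d2ce}.
Common ancestors: {c23d2ce}.
The only common ancestor is c23d2ce, so it is the merge base.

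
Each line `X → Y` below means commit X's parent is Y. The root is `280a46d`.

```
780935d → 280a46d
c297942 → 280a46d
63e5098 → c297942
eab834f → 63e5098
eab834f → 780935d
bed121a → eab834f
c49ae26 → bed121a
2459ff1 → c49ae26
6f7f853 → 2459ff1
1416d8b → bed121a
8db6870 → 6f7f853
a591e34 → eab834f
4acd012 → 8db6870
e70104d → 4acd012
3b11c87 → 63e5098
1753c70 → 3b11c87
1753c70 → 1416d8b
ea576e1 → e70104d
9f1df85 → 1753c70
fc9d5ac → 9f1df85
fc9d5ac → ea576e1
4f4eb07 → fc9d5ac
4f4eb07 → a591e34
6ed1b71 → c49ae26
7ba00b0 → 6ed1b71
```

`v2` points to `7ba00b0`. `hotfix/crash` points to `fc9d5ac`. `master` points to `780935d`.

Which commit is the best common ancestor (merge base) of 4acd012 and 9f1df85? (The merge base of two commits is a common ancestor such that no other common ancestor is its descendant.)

bed121a

Ancestors of 4acd012: {2459ff1, 280a46d, 4acd012, 63e5098, 6f7f853, 780935d, 8db6870, bed121a, c297942, c49ae26, eab834f}.
Ancestors of 9f1df85: {1416d8b, 1753c70, 280a46d, 3b11c87, 63e5098, 780935d, 9f1df85, bed121a, c297942, eab834f}.
Common ancestors: {280a46d, 63e5098, 780935d, bed121a, c297942, eab834f}.
Among these, bed121a is not an ancestor of any other common ancestor — it is the merge base.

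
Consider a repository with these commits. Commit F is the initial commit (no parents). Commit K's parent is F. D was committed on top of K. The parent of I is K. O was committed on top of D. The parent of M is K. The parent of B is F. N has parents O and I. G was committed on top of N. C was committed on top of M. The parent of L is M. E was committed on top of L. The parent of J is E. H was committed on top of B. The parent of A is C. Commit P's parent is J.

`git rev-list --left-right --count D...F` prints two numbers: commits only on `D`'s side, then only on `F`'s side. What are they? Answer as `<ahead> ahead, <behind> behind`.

2 ahead, 0 behind

Reachable from D: {D, F, K}.
Reachable from F: {F}.
Only in D's history (ahead): {D, K} — 2.
Only in F's history (behind): {} — 0.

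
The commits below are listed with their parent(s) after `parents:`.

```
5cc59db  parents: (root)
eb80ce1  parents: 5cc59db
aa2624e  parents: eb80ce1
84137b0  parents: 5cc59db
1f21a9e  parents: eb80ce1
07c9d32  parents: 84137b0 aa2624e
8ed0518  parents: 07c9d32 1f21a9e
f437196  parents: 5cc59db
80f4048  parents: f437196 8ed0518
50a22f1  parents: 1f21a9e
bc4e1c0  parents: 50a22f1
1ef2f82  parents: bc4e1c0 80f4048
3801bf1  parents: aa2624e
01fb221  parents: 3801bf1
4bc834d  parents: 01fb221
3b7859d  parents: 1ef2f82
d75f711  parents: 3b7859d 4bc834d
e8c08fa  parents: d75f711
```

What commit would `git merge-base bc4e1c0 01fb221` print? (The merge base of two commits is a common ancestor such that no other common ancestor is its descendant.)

Ancestors of bc4e1c0: {1f21a9e, 50a22f1, 5cc59db, bc4e1c0, eb80ce1}.
Ancestors of 01fb221: {01fb221, 3801bf1, 5cc59db, aa2624e, eb80ce1}.
Common ancestors: {5cc59db, eb80ce1}.
Among these, eb80ce1 is not an ancestor of any other common ancestor — it is the merge base.

eb80ce1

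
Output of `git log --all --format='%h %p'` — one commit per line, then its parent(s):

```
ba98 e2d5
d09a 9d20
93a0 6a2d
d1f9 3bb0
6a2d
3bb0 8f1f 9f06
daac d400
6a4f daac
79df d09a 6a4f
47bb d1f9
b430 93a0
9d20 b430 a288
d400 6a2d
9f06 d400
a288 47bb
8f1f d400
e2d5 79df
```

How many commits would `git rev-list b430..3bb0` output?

4

Reachable from 3bb0: {3bb0, 6a2d, 8f1f, 9f06, d400}.
Reachable from b430: {6a2d, 93a0, b430}.
In 3bb0's history but not b430's: {3bb0, 8f1f, 9f06, d400} — 4 commits.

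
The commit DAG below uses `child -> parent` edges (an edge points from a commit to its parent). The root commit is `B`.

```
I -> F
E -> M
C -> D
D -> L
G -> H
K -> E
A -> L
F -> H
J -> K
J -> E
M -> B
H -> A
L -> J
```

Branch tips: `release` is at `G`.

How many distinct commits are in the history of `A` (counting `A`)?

7

Walking parent pointers from A: reachable set = {A, B, E, J, K, L, M}.
That is 7 commits.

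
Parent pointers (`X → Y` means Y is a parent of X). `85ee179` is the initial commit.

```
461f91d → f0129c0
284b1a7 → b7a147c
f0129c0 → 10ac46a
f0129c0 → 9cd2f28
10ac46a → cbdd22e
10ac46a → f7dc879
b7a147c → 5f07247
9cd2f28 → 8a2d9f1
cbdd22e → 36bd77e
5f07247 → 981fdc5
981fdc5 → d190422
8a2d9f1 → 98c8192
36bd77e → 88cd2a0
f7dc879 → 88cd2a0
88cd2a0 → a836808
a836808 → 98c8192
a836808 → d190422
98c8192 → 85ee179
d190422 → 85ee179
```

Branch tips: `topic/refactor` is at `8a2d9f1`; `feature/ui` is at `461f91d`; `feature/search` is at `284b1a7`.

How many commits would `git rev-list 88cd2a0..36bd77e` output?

Reachable from 36bd77e: {36bd77e, 85ee179, 88cd2a0, 98c8192, a836808, d190422}.
Reachable from 88cd2a0: {85ee179, 88cd2a0, 98c8192, a836808, d190422}.
In 36bd77e's history but not 88cd2a0's: {36bd77e} — 1 commit.

1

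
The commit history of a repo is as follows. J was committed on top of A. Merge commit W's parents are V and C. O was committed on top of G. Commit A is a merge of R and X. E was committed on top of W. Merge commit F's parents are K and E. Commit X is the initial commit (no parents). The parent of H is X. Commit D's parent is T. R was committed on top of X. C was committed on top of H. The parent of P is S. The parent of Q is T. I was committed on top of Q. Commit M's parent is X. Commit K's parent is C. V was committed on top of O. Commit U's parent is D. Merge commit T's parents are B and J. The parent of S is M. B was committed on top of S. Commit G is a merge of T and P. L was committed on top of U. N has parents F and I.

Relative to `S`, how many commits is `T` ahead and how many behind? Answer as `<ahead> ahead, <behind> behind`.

Reachable from T: {A, B, J, M, R, S, T, X}.
Reachable from S: {M, S, X}.
Only in T's history (ahead): {A, B, J, R, T} — 5.
Only in S's history (behind): {} — 0.

5 ahead, 0 behind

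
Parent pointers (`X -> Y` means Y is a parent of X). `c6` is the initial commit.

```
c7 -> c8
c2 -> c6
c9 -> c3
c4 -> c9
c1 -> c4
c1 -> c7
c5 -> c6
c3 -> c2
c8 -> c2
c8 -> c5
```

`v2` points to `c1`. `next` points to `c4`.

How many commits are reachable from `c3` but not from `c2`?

Reachable from c3: {c2, c3, c6}.
Reachable from c2: {c2, c6}.
In c3's history but not c2's: {c3} — 1 commit.

1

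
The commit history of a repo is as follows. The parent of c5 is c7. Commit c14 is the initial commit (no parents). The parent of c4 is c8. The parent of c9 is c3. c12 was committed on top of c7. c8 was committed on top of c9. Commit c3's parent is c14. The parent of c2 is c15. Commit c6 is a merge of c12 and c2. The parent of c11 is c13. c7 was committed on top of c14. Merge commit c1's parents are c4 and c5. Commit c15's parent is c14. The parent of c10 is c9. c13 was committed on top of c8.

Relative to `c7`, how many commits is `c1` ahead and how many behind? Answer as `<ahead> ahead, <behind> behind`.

Reachable from c1: {c1, c14, c3, c4, c5, c7, c8, c9}.
Reachable from c7: {c14, c7}.
Only in c1's history (ahead): {c1, c3, c4, c5, c8, c9} — 6.
Only in c7's history (behind): {} — 0.

6 ahead, 0 behind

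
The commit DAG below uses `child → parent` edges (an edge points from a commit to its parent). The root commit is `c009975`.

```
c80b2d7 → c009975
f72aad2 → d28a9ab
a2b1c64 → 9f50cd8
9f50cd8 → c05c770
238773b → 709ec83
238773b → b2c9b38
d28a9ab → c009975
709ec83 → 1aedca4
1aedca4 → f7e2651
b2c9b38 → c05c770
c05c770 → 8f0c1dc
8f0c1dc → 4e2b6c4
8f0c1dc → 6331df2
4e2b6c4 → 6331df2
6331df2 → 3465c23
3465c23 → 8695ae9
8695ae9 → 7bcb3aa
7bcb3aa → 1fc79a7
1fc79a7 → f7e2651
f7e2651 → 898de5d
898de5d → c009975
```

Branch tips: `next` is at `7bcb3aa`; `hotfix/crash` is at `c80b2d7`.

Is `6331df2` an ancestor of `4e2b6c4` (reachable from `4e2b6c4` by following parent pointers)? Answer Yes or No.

Yes

Ancestors of 4e2b6c4 (commits reachable by following parents): {1fc79a7, 3465c23, 4e2b6c4, 6331df2, 7bcb3aa, 8695ae9, 898de5d, c009975, f7e2651}.
6331df2 is in that set, so it is an ancestor of 4e2b6c4.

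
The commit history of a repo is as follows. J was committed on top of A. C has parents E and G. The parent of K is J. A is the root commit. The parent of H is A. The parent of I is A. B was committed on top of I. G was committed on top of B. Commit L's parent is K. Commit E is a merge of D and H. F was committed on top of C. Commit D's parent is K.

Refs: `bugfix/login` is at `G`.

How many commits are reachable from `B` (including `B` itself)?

3

Walking parent pointers from B: reachable set = {A, B, I}.
That is 3 commits.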